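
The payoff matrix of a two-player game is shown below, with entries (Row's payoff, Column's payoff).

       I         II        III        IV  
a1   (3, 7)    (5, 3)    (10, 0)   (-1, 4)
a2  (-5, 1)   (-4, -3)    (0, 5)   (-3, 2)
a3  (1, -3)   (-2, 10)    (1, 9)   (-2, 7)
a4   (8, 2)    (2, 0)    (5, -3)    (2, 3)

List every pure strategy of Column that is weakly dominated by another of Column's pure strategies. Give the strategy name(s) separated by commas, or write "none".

none

I: no other strategy beats it everywhere (II at a1 (7>3); III at a1 (7>0); IV at a1 (7>4)).
Nothing dominates II: I at a3 (10>-3); III at a1 (3>0); IV at a3 (10>7).
III: no other strategy beats it everywhere (I at a2 (5>1); II at a2 (5>-3); IV at a2 (5>2)).
IV: no other strategy beats it everywhere (I at a2 (2>1); II at a1 (4>3); III at a1 (4>0)).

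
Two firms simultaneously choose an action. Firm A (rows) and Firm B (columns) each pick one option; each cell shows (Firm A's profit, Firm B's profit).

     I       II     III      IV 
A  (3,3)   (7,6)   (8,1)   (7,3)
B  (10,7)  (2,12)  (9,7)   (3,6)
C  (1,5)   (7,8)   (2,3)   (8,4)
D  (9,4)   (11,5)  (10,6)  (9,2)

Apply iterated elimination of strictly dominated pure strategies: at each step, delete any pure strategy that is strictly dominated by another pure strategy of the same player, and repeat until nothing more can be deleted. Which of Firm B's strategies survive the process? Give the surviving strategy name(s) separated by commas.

Row A is eliminated: D beats it against every remaining column (I: 9>3, II: 11>7, III: 10>8, IV: 9>7).
For Firm A, D strictly dominates C on the remaining columns (I: 9>1, II: 11>7, III: 10>2, IV: 9>8); eliminate C.
For Firm B, II strictly dominates I on the remaining rows (B: 12>7, D: 5>4); eliminate I.
Row B is eliminated: D beats it against every remaining column (II: 11>2, III: 10>9, IV: 9>3).
For Firm B, III strictly dominates II on the remaining rows (D: 6>5); eliminate II.
Firm B's strategy IV is strictly dominated by III (D: 6>2) and is removed.
Among the remaining strategies, none is strictly dominated by another pure strategy of the same player, so the elimination stops.
Surviving strategies — Firm A: {D}; Firm B: {III}.

III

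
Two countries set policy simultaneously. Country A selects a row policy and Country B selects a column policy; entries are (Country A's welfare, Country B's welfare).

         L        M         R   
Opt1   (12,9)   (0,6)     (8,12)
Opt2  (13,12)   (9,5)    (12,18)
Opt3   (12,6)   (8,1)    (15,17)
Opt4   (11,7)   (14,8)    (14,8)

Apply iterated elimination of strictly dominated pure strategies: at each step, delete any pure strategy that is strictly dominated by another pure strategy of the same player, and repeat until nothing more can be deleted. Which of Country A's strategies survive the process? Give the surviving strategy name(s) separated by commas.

Row Opt1 is eliminated: Opt2 beats it against every remaining column (L: 13>12, M: 9>0, R: 12>8).
Country B's strategy L is strictly dominated by R (Opt2: 18>12, Opt3: 17>6, Opt4: 8>7) and is removed.
Country A's strategy Opt2 is strictly dominated by Opt4 (M: 14>9, R: 14>12) and is removed.
Among the remaining strategies, none is strictly dominated by another pure strategy of the same player, so the elimination stops.
Surviving strategies — Country A: {Opt3, Opt4}; Country B: {M, R}.

Opt3, Opt4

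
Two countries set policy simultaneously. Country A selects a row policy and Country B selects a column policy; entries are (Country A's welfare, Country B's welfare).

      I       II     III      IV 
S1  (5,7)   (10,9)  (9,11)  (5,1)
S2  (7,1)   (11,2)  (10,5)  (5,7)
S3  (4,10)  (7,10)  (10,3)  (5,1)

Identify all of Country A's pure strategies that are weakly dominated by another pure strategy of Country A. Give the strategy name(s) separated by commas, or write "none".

S2 weakly dominates S1 — I: 7>5, II: 11>10, III: 10>9, IV: 5=5.
Nothing dominates S2: S1 at I (7>5); S3 at I (7>4).
S2 weakly dominates S3 — I: 7>4, II: 11>7, III: 10=10, IV: 5=5.

S1, S3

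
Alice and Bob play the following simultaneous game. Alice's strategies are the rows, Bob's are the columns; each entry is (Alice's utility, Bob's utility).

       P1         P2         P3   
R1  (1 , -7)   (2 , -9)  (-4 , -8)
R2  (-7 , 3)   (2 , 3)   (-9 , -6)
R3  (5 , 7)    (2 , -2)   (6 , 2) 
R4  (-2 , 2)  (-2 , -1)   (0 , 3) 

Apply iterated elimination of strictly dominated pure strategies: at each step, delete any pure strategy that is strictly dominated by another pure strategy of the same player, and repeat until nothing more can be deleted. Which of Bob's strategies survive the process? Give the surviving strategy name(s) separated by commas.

For Alice, R3 strictly dominates R4 on the remaining columns (P1: 5>-2, P2: 2>-2, P3: 6>0); eliminate R4.
For Bob, P1 strictly dominates P3 on the remaining rows (R1: -7>-8, R2: 3>-6, R3: 7>2); eliminate P3.
Among the remaining strategies, none is strictly dominated by another pure strategy of the same player, so the elimination stops.
Surviving strategies — Alice: {R1, R2, R3}; Bob: {P1, P2}.

P1, P2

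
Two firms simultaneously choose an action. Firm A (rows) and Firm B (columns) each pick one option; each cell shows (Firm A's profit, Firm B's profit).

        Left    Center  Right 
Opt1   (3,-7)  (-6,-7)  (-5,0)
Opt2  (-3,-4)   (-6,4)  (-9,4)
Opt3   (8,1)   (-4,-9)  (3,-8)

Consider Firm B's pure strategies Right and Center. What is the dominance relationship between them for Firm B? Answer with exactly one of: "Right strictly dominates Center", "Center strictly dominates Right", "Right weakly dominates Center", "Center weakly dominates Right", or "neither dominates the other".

Right's payoffs vs Center's, by Firm A's action — Opt1: 0>-7, Opt2: 4=4, Opt3: -8>-9.
Right is at least as good everywhere and strictly better somewhere (tied only at Opt2), so Right weakly but not strictly dominates Center.

Right weakly dominates Center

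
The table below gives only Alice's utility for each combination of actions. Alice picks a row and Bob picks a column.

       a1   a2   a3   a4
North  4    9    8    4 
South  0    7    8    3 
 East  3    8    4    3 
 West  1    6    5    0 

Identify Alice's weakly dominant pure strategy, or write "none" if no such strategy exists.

North

North vs South: a1: 4>0, a2: 9>7, a3: 8=8, a4: 4>3.
North vs East: a1: 4>3, a2: 9>8, a3: 8>4, a4: 4>3.
North vs West: a1: 4>1, a2: 9>6, a3: 8>5, a4: 4>0.
North is at least as good as every other strategy against every opponent action, so it is weakly dominant.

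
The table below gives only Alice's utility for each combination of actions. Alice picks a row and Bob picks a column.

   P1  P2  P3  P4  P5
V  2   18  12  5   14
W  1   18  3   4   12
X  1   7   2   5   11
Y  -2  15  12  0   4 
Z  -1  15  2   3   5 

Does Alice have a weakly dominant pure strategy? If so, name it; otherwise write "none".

V vs W: P1: 2>1, P2: 18=18, P3: 12>3, P4: 5>4, P5: 14>12.
V vs X: P1: 2>1, P2: 18>7, P3: 12>2, P4: 5=5, P5: 14>11.
V vs Y: P1: 2>-2, P2: 18>15, P3: 12=12, P4: 5>0, P5: 14>4.
V vs Z: P1: 2>-1, P2: 18>15, P3: 12>2, P4: 5>3, P5: 14>5.
V is at least as good as every other strategy against every opponent action, so it is weakly dominant.

V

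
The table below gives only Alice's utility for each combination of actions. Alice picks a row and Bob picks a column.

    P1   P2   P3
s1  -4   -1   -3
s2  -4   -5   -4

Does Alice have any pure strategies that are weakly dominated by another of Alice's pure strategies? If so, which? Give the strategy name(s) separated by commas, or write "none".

Nothing dominates s1: s2 at P2 (-1>-5).
s2 is weakly dominated by s1 (P1: -4=-4, P2: -1>-5, P3: -3>-4).

s2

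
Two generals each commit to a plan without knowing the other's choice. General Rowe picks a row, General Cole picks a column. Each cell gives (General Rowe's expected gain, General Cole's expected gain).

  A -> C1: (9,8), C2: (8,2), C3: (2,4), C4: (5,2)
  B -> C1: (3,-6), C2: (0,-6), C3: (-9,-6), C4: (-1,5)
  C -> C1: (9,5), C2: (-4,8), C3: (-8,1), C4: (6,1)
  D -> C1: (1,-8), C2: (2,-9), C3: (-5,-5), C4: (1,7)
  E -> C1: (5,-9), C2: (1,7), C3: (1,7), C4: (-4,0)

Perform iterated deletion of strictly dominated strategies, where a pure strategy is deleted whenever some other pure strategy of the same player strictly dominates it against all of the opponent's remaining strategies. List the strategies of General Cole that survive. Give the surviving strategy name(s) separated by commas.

General Rowe's strategy B is strictly dominated by A (C1: 9>3, C2: 8>0, C3: 2>-9, C4: 5>-1) and is removed.
Row D is eliminated: A beats it against every remaining column (C1: 9>1, C2: 8>2, C3: 2>-5, C4: 5>1).
General Rowe's strategy E is strictly dominated by A (C1: 9>5, C2: 8>1, C3: 2>1, C4: 5>-4) and is removed.
Column C3 is eliminated: C1 beats it against every remaining row (A: 8>4, C: 5>1).
For General Cole, C1 strictly dominates C4 on the remaining rows (A: 8>2, C: 5>1); eliminate C4.
Among the remaining strategies, none is strictly dominated by another pure strategy of the same player, so the elimination stops.
Surviving strategies — General Rowe: {A, C}; General Cole: {C1, C2}.

C1, C2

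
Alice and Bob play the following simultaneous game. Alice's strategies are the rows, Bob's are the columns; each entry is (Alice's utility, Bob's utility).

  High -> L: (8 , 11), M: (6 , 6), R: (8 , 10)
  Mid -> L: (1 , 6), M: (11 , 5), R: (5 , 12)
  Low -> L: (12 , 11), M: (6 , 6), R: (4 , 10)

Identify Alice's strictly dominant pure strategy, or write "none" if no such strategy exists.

High fails to dominate Mid at M (6<11).
Mid fails to dominate High at L (1<8).
Low fails to dominate High at M (6=6).
No single strategy dominates all the others.

none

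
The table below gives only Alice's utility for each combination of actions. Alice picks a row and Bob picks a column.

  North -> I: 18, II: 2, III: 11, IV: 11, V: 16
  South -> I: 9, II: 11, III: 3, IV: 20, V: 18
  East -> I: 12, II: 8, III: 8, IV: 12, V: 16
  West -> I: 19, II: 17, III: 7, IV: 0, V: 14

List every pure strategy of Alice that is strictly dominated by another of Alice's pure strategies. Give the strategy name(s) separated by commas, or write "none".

none

North: no other strategy beats it everywhere (South at I (18>9); East at I (18>12); West at III (11>7)).
South is not dominated — it holds its own against North at II (11>2); East at II (11>8); West at IV (20>0).
East: no other strategy beats it everywhere (North at II (8>2); South at I (12>9); West at III (8>7)).
West is not dominated — it holds its own against North at I (19>18); South at I (19>9); East at I (19>12).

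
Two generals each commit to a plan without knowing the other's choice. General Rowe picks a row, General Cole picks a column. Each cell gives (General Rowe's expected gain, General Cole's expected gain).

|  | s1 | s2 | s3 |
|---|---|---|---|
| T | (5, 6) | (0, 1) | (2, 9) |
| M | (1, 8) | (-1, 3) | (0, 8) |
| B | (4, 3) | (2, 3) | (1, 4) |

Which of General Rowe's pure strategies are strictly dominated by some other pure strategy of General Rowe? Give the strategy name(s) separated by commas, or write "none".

M

Nothing dominates T: M at s1 (5>1); B at s1 (5>4).
M: dominated, since T does at least as well everywhere (s1: 5>1, s2: 0>-1, s3: 2>0).
B: no other strategy beats it everywhere (T at s2 (2>0); M at s1 (4>1)).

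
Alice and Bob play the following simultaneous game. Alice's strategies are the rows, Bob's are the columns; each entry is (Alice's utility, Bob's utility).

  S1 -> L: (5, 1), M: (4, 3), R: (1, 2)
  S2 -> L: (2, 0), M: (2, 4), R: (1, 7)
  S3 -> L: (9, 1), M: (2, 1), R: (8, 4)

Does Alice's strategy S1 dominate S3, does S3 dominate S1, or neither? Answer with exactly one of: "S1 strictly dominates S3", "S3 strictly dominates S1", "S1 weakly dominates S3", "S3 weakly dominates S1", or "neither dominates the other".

neither dominates the other

S1's payoffs vs S3's, by Bob's action — L: 5<9, M: 4>2, R: 1<8.
S1 does better at M but worse at L, R; neither strategy dominates the other.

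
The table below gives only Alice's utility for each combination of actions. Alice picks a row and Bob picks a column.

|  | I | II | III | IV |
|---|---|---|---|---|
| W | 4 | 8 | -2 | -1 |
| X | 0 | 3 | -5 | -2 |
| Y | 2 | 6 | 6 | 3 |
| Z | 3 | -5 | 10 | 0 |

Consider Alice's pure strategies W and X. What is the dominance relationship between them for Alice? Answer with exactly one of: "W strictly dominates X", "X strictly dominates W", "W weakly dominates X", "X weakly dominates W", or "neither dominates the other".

W strictly dominates X

Compare W to X across each choice by Bob: I: 4>0, II: 8>3, III: -2>-5, IV: -1>-2.
W gives a strictly higher payoff against each choice by Bob, so W strictly dominates X.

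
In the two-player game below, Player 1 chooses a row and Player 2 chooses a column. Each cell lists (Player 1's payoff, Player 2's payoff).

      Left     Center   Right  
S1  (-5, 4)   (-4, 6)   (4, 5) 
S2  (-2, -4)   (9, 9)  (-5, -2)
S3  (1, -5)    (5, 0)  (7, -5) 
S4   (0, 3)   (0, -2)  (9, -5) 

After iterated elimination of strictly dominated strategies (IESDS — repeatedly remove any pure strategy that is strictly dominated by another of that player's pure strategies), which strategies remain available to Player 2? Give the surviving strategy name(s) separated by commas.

Center

Player 1's strategy S1 is strictly dominated by S3 (Left: 1>-5, Center: 5>-4, Right: 7>4) and is removed.
Player 2's strategy Right is strictly dominated by Center (S2: 9>-2, S3: 0>-5, S4: -2>-5) and is removed.
Player 1's strategy S4 is strictly dominated by S3 (Left: 1>0, Center: 5>0) and is removed.
For Player 2, Center strictly dominates Left on the remaining rows (S2: 9>-4, S3: 0>-5); eliminate Left.
Player 1's strategy S3 is strictly dominated by S2 (Center: 9>5) and is removed.
Among the remaining strategies, none is strictly dominated by another pure strategy of the same player, so the elimination stops.
Surviving strategies — Player 1: {S2}; Player 2: {Center}.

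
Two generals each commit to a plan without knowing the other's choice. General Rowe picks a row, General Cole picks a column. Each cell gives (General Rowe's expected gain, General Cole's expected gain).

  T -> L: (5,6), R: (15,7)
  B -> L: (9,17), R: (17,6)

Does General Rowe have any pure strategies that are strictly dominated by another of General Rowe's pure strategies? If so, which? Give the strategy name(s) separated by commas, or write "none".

T

B strictly dominates T — L: 9>5, R: 17>15.
Nothing dominates B: T at L (9>5).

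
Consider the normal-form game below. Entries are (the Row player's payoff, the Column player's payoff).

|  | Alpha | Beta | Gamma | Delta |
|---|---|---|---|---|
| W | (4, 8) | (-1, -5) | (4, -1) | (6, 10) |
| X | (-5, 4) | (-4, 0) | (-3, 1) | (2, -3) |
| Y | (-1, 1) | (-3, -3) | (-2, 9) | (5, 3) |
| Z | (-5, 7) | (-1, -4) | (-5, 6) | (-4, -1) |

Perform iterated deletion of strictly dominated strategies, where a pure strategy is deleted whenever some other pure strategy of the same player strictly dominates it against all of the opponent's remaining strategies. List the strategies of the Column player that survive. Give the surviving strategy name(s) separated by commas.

Row X is eliminated: W beats it against every remaining column (Alpha: 4>-5, Beta: -1>-4, Gamma: 4>-3, Delta: 6>2).
Row Y is eliminated: W beats it against every remaining column (Alpha: 4>-1, Beta: -1>-3, Gamma: 4>-2, Delta: 6>5).
The Column player's strategy Beta is strictly dominated by Alpha (W: 8>-5, Z: 7>-4) and is removed.
The Row player's strategy Z is strictly dominated by W (Alpha: 4>-5, Gamma: 4>-5, Delta: 6>-4) and is removed.
Column Alpha is eliminated: Delta beats it against every remaining row (W: 10>8).
Column Gamma is eliminated: Delta beats it against every remaining row (W: 10>-1).
Among the remaining strategies, none is strictly dominated by another pure strategy of the same player, so the elimination stops.
Surviving strategies — the Row player: {W}; the Column player: {Delta}.

Delta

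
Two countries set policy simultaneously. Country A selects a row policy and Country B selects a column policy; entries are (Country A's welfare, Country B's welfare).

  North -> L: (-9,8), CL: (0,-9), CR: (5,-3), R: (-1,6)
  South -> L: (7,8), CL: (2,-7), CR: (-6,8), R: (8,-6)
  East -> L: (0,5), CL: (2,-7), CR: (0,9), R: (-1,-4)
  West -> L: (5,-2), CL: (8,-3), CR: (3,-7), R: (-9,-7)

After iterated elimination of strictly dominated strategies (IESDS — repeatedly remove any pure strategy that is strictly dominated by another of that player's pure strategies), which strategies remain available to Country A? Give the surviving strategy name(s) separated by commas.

North, South, West

Column CL is eliminated: L beats it against every remaining row (North: 8>-9, South: 8>-7, East: 5>-7, West: -2>-3).
Column R is eliminated: L beats it against every remaining row (North: 8>6, South: 8>-6, East: 5>-4, West: -2>-7).
Row East is eliminated: West beats it against every remaining column (L: 5>0, CR: 3>0).
Among the remaining strategies, none is strictly dominated by another pure strategy of the same player, so the elimination stops.
Surviving strategies — Country A: {North, South, West}; Country B: {L, CR}.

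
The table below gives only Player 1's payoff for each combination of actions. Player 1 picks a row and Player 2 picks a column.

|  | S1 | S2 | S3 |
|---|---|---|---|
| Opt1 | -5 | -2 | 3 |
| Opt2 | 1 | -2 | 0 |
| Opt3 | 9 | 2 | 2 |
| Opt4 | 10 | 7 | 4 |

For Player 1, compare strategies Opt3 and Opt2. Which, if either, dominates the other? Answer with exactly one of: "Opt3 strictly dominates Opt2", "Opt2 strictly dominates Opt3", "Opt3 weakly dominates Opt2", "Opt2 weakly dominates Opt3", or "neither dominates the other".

Compare Opt3 to Opt2 across every action of Player 2: S1: 9>1, S2: 2>-2, S3: 2>0.
Opt3 gives a strictly higher payoff against every action of Player 2, so Opt3 strictly dominates Opt2.

Opt3 strictly dominates Opt2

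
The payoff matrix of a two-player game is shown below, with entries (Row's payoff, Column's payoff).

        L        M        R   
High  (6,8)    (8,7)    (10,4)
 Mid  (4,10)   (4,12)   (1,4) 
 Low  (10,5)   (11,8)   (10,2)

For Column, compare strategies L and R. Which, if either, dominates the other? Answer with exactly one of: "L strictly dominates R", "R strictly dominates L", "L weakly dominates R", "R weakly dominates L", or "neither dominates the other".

L's payoffs vs R's, by Row's action — High: 8>4, Mid: 10>4, Low: 5>2.
Every comparison favours L, so L strictly dominates R.

L strictly dominates R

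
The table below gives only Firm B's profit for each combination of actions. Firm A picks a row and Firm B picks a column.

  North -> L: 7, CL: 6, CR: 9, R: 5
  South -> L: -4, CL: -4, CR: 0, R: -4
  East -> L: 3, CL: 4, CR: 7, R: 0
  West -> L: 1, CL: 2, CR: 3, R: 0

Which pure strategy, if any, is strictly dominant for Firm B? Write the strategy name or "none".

CR vs L: North: 9>7, South: 0>-4, East: 7>3, West: 3>1.
CR vs CL: North: 9>6, South: 0>-4, East: 7>4, West: 3>2.
CR vs R: North: 9>5, South: 0>-4, East: 7>0, West: 3>0.
CR strictly beats every other strategy against every opponent action, so it is strictly dominant.

CR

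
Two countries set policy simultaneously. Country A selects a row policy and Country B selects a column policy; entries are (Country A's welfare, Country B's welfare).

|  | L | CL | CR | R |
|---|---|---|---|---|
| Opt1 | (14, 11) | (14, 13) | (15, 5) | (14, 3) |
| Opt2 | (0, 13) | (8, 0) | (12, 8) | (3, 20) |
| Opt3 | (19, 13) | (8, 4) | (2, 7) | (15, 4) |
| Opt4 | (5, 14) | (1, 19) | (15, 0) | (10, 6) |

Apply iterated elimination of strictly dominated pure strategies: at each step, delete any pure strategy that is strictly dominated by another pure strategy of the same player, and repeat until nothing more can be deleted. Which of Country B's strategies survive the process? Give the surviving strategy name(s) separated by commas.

For Country A, Opt1 strictly dominates Opt2 on the remaining columns (L: 14>0, CL: 14>8, CR: 15>12, R: 14>3); eliminate Opt2.
For Country B, L strictly dominates CR on the remaining rows (Opt1: 11>5, Opt3: 13>7, Opt4: 14>0); eliminate CR.
Row Opt4 is eliminated: Opt1 beats it against every remaining column (L: 14>5, CL: 14>1, R: 14>10).
For Country B, L strictly dominates R on the remaining rows (Opt1: 11>3, Opt3: 13>4); eliminate R.
Among the remaining strategies, none is strictly dominated by another pure strategy of the same player, so the elimination stops.
Surviving strategies — Country A: {Opt1, Opt3}; Country B: {L, CL}.

L, CL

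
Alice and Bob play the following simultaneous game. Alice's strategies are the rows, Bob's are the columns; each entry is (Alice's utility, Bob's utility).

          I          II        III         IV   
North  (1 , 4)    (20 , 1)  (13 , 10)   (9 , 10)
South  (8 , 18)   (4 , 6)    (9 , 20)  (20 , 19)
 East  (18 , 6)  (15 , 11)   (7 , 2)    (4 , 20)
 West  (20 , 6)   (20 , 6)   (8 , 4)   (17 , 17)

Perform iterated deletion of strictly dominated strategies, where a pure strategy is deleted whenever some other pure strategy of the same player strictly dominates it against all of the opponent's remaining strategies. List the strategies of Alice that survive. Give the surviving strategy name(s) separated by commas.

North, South

For Alice, West strictly dominates East on the remaining columns (I: 20>18, II: 20>15, III: 8>7, IV: 17>4); eliminate East.
For Bob, IV strictly dominates I on the remaining rows (North: 10>4, South: 19>18, West: 17>6); eliminate I.
Column II is eliminated: IV beats it against every remaining row (North: 10>1, South: 19>6, West: 17>6).
Row West is eliminated: South beats it against every remaining column (III: 9>8, IV: 20>17).
Among the remaining strategies, none is strictly dominated by another pure strategy of the same player, so the elimination stops.
Surviving strategies — Alice: {North, South}; Bob: {III, IV}.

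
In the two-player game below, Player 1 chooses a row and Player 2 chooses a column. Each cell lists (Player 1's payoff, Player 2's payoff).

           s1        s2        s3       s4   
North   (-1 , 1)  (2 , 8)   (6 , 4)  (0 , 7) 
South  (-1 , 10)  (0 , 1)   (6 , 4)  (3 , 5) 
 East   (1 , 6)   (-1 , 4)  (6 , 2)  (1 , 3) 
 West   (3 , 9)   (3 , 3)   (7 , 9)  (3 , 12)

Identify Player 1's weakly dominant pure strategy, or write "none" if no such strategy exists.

West vs North: s1: 3>-1, s2: 3>2, s3: 7>6, s4: 3>0.
West vs South: s1: 3>-1, s2: 3>0, s3: 7>6, s4: 3=3.
West vs East: s1: 3>1, s2: 3>-1, s3: 7>6, s4: 3>1.
West is at least as good as every other strategy against every opponent action, so it is weakly dominant.

West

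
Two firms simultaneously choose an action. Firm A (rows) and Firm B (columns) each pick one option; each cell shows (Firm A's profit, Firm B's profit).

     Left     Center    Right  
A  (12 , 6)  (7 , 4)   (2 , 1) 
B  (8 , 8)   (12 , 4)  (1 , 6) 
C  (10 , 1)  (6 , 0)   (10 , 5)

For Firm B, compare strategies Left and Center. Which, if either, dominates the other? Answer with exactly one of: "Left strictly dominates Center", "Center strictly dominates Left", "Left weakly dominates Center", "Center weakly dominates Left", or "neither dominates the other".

Left's payoffs vs Center's, by Firm A's action — A: 6>4, B: 8>4, C: 1>0.
Left gives a strictly higher payoff against each opponent action, so Left strictly dominates Center.

Left strictly dominates Center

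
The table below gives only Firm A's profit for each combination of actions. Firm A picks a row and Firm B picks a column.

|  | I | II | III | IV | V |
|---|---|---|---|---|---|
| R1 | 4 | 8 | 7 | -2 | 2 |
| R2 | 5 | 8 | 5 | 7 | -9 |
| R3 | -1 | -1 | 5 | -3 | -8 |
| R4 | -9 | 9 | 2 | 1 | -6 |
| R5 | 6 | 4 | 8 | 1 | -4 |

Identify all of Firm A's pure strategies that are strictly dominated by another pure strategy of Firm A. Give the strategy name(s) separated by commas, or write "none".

R1 is not dominated — it holds its own against R2 at II (8=8); R3 at I (4>-1); R4 at I (4>-9); R5 at II (8>4).
R2 is not dominated — it holds its own against R1 at I (5>4); R3 at I (5>-1); R4 at I (5>-9); R5 at II (8>4).
R3 is strictly dominated by R1 (I: 4>-1, II: 8>-1, III: 7>5, IV: -2>-3, V: 2>-8).
R4: no other strategy beats it everywhere (R1 at II (9>8); R2 at II (9>8); R3 at II (9>-1); R5 at II (9>4)).
Nothing dominates R5: R1 at I (6>4); R2 at I (6>5); R3 at I (6>-1); R4 at I (6>-9).

R3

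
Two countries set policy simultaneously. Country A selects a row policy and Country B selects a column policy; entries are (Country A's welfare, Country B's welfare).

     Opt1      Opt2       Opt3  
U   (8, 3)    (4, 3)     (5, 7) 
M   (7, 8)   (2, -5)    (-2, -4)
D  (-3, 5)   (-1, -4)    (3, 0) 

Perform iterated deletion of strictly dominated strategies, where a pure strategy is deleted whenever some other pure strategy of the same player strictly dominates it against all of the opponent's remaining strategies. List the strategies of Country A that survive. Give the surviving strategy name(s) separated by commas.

U

Row M is eliminated: U beats it against every remaining column (Opt1: 8>7, Opt2: 4>2, Opt3: 5>-2).
For Country A, U strictly dominates D on the remaining columns (Opt1: 8>-3, Opt2: 4>-1, Opt3: 5>3); eliminate D.
For Country B, Opt3 strictly dominates Opt1 on the remaining rows (U: 7>3); eliminate Opt1.
Column Opt2 is eliminated: Opt3 beats it against every remaining row (U: 7>3).
Among the remaining strategies, none is strictly dominated by another pure strategy of the same player, so the elimination stops.
Surviving strategies — Country A: {U}; Country B: {Opt3}.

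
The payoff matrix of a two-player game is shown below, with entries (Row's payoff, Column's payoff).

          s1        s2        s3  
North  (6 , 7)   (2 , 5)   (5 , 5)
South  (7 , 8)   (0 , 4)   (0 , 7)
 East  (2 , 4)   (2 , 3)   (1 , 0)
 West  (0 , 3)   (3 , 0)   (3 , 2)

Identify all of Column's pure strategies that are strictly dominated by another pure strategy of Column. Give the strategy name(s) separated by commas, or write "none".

s1: no other strategy beats it everywhere (s2 at North (7>5); s3 at North (7>5)).
s2: dominated, since s1 does at least as well everywhere (North: 7>5, South: 8>4, East: 4>3, West: 3>0).
s1 strictly dominates s3 — North: 7>5, South: 8>7, East: 4>0, West: 3>2.

s2, s3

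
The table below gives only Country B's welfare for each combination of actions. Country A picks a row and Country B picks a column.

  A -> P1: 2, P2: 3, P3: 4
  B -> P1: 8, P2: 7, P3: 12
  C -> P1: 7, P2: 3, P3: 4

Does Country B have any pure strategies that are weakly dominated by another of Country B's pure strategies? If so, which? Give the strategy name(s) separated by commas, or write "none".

P2

P1 is not dominated — it holds its own against P2 at B (8>7); P3 at C (7>4).
P2 is weakly dominated by P3 (A: 4>3, B: 12>7, C: 4>3).
P3: no other strategy beats it everywhere (P1 at A (4>2); P2 at A (4>3)).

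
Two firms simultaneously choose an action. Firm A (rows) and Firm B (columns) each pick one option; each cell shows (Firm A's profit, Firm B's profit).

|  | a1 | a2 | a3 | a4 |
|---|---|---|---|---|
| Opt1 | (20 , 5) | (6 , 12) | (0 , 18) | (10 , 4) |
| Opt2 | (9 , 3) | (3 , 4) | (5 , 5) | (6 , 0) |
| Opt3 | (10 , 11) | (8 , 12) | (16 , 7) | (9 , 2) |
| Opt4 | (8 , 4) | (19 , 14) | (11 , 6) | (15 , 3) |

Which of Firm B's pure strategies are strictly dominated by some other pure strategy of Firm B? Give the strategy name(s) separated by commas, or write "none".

a1, a4

a1: dominated, since a2 does at least as well everywhere (Opt1: 12>5, Opt2: 4>3, Opt3: 12>11, Opt4: 14>4).
a2 is not dominated — it holds its own against a1 at Opt1 (12>5); a3 at Opt3 (12>7); a4 at Opt1 (12>4).
a3: no other strategy beats it everywhere (a1 at Opt1 (18>5); a2 at Opt1 (18>12); a4 at Opt1 (18>4)).
a1 strictly dominates a4 — Opt1: 5>4, Opt2: 3>0, Opt3: 11>2, Opt4: 4>3.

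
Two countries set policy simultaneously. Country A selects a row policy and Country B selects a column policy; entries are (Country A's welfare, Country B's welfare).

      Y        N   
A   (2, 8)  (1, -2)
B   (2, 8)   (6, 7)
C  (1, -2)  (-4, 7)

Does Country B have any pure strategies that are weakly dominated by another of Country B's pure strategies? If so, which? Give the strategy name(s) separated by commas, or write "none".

none

Nothing dominates Y: N at A (8>-2).
N is not dominated — it holds its own against Y at C (7>-2).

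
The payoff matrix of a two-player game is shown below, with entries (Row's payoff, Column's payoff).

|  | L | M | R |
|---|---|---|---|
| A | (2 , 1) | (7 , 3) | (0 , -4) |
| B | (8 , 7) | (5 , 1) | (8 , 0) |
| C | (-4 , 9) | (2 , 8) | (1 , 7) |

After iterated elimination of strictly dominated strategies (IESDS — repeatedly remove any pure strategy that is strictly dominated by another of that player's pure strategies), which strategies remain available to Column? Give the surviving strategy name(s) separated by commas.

L, M

For Row, B strictly dominates C on the remaining columns (L: 8>-4, M: 5>2, R: 8>1); eliminate C.
For Column, L strictly dominates R on the remaining rows (A: 1>-4, B: 7>0); eliminate R.
Among the remaining strategies, none is strictly dominated by another pure strategy of the same player, so the elimination stops.
Surviving strategies — Row: {A, B}; Column: {L, M}.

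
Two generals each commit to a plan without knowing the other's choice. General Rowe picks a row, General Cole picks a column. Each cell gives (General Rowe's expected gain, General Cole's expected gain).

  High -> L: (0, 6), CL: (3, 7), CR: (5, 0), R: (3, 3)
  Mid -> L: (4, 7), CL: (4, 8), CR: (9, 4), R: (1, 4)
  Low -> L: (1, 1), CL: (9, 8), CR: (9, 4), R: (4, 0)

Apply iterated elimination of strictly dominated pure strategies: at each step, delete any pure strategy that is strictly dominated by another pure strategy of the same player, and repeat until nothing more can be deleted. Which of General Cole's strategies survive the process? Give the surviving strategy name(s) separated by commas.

CL

For General Rowe, Low strictly dominates High on the remaining columns (L: 1>0, CL: 9>3, CR: 9>5, R: 4>3); eliminate High.
For General Cole, CL strictly dominates L on the remaining rows (Mid: 8>7, Low: 8>1); eliminate L.
Column CR is eliminated: CL beats it against every remaining row (Mid: 8>4, Low: 8>4).
General Rowe's strategy Mid is strictly dominated by Low (CL: 9>4, R: 4>1) and is removed.
Column R is eliminated: CL beats it against every remaining row (Low: 8>0).
Among the remaining strategies, none is strictly dominated by another pure strategy of the same player, so the elimination stops.
Surviving strategies — General Rowe: {Low}; General Cole: {CL}.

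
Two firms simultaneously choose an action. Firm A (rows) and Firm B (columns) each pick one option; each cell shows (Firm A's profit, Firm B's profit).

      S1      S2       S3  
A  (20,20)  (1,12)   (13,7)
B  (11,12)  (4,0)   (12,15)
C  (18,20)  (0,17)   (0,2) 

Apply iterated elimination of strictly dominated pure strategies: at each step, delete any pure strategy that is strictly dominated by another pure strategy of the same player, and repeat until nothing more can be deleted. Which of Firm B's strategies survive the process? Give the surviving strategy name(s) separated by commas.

S1

Firm A's strategy C is strictly dominated by A (S1: 20>18, S2: 1>0, S3: 13>0) and is removed.
Firm B's strategy S2 is strictly dominated by S1 (A: 20>12, B: 12>0) and is removed.
For Firm A, A strictly dominates B on the remaining columns (S1: 20>11, S3: 13>12); eliminate B.
Firm B's strategy S3 is strictly dominated by S1 (A: 20>7) and is removed.
Among the remaining strategies, none is strictly dominated by another pure strategy of the same player, so the elimination stops.
Surviving strategies — Firm A: {A}; Firm B: {S1}.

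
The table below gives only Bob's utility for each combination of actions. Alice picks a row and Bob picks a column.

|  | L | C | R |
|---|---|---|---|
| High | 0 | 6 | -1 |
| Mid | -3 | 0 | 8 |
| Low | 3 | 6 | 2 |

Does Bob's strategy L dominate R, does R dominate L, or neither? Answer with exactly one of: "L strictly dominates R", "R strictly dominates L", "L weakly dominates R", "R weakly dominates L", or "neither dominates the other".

Compare L to R across each choice by Alice: High: 0>-1, Mid: -3<8, Low: 3>2.
L does better at High, Low but worse at Mid; neither strategy dominates the other.

neither dominates the other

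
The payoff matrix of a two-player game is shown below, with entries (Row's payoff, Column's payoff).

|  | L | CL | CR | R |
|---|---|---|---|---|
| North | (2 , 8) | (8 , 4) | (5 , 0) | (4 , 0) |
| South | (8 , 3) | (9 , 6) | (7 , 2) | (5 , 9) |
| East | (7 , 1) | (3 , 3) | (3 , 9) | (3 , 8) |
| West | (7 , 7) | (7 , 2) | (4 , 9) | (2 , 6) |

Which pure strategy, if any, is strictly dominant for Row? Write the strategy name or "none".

South

South vs North: L: 8>2, CL: 9>8, CR: 7>5, R: 5>4.
South vs East: L: 8>7, CL: 9>3, CR: 7>3, R: 5>3.
South vs West: L: 8>7, CL: 9>7, CR: 7>4, R: 5>2.
South strictly beats every other strategy against every opponent action, so it is strictly dominant.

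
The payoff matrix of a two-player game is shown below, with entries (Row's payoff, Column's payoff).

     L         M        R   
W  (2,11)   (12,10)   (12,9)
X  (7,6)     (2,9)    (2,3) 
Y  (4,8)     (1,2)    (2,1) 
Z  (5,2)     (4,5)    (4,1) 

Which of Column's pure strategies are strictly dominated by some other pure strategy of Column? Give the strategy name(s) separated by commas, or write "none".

L is not dominated — it holds its own against M at W (11>10); R at W (11>9).
M: no other strategy beats it everywhere (L at X (9>6); R at W (10>9)).
L strictly dominates R — W: 11>9, X: 6>3, Y: 8>1, Z: 2>1.

R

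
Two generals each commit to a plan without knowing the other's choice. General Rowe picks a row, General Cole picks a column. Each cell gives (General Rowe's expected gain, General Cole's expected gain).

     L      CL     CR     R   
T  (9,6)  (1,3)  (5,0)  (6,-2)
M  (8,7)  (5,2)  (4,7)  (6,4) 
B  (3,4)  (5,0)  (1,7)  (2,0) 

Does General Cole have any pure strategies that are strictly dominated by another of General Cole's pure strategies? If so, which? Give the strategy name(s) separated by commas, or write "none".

L: no other strategy beats it everywhere (CL at T (6>3); CR at T (6>0); R at T (6>-2)).
L strictly dominates CL — T: 6>3, M: 7>2, B: 4>0.
CR is not dominated — it holds its own against L at M (7=7); CL at M (7>2); R at T (0>-2).
L strictly dominates R — T: 6>-2, M: 7>4, B: 4>0.

CL, R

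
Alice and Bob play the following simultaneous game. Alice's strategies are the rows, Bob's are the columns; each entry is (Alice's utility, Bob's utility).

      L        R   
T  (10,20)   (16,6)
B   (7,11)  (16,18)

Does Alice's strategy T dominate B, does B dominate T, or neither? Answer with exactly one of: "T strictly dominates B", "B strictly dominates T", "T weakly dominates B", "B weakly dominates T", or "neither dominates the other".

T weakly dominates B

T's payoffs vs B's, by Bob's action — L: 10>7, R: 16=16.
T is at least as good everywhere and strictly better somewhere (tied only at R), so T weakly but not strictly dominates B.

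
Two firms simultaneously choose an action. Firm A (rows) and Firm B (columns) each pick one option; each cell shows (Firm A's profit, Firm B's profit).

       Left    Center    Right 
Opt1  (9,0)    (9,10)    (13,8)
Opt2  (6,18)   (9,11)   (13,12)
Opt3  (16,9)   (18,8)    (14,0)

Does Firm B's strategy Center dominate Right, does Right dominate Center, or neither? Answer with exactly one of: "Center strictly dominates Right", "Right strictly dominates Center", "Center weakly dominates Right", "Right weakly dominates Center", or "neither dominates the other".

neither dominates the other

Compare Center to Right across each opponent action: Opt1: 10>8, Opt2: 11<12, Opt3: 8>0.
Center does better at Opt1, Opt3 but worse at Opt2; neither strategy dominates the other.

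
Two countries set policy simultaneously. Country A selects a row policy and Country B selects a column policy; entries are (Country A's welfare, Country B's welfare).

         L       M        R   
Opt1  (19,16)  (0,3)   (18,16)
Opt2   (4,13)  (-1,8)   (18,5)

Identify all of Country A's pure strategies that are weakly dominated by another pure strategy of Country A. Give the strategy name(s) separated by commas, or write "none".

Nothing dominates Opt1: Opt2 at L (19>4).
Opt2: dominated, since Opt1 does at least as well everywhere (L: 19>4, M: 0>-1, R: 18=18).

Opt2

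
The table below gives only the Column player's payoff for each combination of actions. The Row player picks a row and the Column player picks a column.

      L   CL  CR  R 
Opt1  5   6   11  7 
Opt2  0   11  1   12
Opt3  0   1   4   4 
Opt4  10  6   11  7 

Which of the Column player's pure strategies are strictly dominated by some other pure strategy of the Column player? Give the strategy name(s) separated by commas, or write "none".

CR strictly dominates L — Opt1: 11>5, Opt2: 1>0, Opt3: 4>0, Opt4: 11>10.
CL is strictly dominated by R (Opt1: 7>6, Opt2: 12>11, Opt3: 4>1, Opt4: 7>6).
Nothing dominates CR: L at Opt1 (11>5); CL at Opt1 (11>6); R at Opt1 (11>7).
R is not dominated — it holds its own against L at Opt1 (7>5); CL at Opt1 (7>6); CR at Opt2 (12>1).

L, CL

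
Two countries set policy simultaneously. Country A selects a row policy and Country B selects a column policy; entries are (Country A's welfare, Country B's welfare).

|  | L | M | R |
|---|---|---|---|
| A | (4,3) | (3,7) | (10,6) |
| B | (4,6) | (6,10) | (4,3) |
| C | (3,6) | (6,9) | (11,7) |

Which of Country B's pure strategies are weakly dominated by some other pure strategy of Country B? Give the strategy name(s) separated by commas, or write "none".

L, R

L: dominated, since M does at least as well everywhere (A: 7>3, B: 10>6, C: 9>6).
Nothing dominates M: L at A (7>3); R at A (7>6).
M weakly dominates R — A: 7>6, B: 10>3, C: 9>7.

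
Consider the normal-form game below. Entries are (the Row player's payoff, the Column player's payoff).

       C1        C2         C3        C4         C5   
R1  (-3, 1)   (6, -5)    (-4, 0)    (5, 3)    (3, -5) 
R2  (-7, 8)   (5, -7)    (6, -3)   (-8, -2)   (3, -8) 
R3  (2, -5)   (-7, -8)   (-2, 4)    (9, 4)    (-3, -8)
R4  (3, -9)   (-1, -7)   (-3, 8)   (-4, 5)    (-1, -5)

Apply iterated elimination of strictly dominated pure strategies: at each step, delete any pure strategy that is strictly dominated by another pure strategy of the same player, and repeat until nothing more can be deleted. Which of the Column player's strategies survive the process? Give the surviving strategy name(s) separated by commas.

For the Column player, C3 strictly dominates C2 on the remaining rows (R1: 0>-5, R2: -3>-7, R3: 4>-8, R4: 8>-7); eliminate C2.
The Column player's strategy C5 is strictly dominated by C3 (R1: 0>-5, R2: -3>-8, R3: 4>-8, R4: 8>-5) and is removed.
Row R1 is eliminated: R3 beats it against every remaining column (C1: 2>-3, C3: -2>-4, C4: 9>5).
Among the remaining strategies, none is strictly dominated by another pure strategy of the same player, so the elimination stops.
Surviving strategies — the Row player: {R2, R3, R4}; the Column player: {C1, C3, C4}.

C1, C3, C4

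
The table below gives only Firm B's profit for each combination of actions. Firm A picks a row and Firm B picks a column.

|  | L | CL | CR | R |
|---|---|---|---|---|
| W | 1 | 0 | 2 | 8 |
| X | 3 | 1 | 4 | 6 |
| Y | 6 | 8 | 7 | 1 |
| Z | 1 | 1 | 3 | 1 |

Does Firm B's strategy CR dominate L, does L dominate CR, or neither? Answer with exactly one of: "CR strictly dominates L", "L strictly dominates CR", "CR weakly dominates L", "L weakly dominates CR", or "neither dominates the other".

CR strictly dominates L

Compare CR to L across every action of Firm A: W: 2>1, X: 4>3, Y: 7>6, Z: 3>1.
Every comparison favours CR, so CR strictly dominates L.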